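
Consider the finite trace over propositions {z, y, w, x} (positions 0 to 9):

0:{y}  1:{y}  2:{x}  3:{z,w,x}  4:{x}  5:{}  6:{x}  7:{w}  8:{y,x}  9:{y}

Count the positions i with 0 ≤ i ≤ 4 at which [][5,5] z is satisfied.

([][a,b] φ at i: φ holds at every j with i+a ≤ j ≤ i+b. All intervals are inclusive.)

Evaluate at each i in [0,4]:
  i=0: ✗ (fails at j=5)
  i=1: ✗ (fails at j=6)
  i=2: ✗ (fails at j=7)
  i=3: ✗ (fails at j=8)
  i=4: ✗ (fails at j=9)
Positions where it holds: {} → 0.

0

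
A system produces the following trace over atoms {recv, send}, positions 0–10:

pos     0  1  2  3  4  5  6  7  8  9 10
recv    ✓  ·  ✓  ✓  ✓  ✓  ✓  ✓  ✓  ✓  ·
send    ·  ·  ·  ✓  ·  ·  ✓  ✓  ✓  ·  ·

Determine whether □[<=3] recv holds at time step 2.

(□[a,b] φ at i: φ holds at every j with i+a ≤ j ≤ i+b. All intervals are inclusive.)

Holds

Check recv at every j in [2,5]:
  j=2: true
  j=3: true
  j=4: true
  j=5: true
All positions satisfy it → formula holds.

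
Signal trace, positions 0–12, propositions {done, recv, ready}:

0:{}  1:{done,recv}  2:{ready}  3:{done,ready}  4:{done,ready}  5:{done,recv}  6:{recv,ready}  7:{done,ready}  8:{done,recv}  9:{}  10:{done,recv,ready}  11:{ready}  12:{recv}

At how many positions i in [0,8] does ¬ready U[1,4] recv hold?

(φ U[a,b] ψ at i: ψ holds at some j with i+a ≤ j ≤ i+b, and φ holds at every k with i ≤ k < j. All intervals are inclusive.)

3

Evaluate at each i in [0,8]:
  i=0: ✓ (rhs at j=1; lhs holds on [0,0])
  i=1: ✗ (lhs fails at k=2 before rhs at j=5)
  i=2: ✗ (lhs fails at k=2 before rhs at j=5)
  i=3: ✗ (lhs fails at k=3 before rhs at j=5)
  i=4: ✗ (lhs fails at k=4 before rhs at j=5)
  i=5: ✓ (rhs at j=6; lhs holds on [5,5])
  i=6: ✗ (lhs fails at k=6 before rhs at j=8)
  i=7: ✗ (lhs fails at k=7 before rhs at j=8)
  i=8: ✓ (rhs at j=10; lhs holds on [8,9])
Positions where it holds: {0, 5, 8} → 3.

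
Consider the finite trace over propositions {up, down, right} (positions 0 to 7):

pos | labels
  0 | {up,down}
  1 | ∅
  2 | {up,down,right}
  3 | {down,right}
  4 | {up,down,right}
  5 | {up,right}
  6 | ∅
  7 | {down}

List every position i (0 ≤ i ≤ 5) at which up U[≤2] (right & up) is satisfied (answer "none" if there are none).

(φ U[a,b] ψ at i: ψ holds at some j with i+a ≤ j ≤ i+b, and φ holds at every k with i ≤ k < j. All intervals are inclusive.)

Evaluate at each i in [0,5]:
  i=0: ✗ (lhs fails at k=1 before rhs at j=2)
  i=1: ✗ (lhs fails at k=1 before rhs at j=2)
  i=2: ✓ (rhs at j=2)
  i=3: ✗ (lhs fails at k=3 before rhs at j=4)
  i=4: ✓ (rhs at j=4)
  i=5: ✓ (rhs at j=5)

2, 4, 5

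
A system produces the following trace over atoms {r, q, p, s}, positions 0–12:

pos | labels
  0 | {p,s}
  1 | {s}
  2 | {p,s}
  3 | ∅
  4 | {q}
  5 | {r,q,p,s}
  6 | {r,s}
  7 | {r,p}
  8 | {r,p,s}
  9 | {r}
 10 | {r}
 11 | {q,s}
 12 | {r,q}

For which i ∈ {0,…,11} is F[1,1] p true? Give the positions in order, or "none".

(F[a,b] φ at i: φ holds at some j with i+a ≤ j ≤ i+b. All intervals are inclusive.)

Evaluate at each i in [0,11]:
  i=0: ✗ (none in [1,1])
  i=1: ✓ (witness j=2)
  i=2: ✗ (none in [3,3])
  i=3: ✗ (none in [4,4])
  i=4: ✓ (witness j=5)
  i=5: ✗ (none in [6,6])
  i=6: ✓ (witness j=7)
  i=7: ✓ (witness j=8)
  i=8: ✗ (none in [9,9])
  i=9: ✗ (none in [10,10])
  i=10: ✗ (none in [11,11])
  i=11: ✗ (none in [12,12])

1, 4, 6, 7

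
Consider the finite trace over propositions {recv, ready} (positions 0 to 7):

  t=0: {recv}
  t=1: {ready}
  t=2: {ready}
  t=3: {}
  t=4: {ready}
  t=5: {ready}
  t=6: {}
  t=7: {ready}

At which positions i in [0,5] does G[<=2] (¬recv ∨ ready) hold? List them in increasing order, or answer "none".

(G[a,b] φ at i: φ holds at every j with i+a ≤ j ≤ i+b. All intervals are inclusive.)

1, 2, 3, 4, 5

Evaluate at each i in [0,5]:
  i=0: ✗ (fails at j=0)
  i=1: ✓ (all of [1,3])
  i=2: ✓ (all of [2,4])
  i=3: ✓ (all of [3,5])
  i=4: ✓ (all of [4,6])
  i=5: ✓ (all of [5,7])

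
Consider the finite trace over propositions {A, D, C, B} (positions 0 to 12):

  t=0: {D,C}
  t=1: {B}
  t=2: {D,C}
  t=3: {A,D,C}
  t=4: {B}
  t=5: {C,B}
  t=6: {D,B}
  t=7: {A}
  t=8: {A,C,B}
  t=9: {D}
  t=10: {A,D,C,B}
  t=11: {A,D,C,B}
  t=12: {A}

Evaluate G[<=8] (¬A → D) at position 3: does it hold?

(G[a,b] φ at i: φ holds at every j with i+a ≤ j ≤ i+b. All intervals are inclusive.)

No

Check (¬A → D) at every j in [3,11]:
  j=3: antecedent false → ✓
  j=4: antecedent true; consequent false → ✗
  j=5: antecedent true; consequent false → ✗
  j=6: antecedent true; consequent true → ✓
  j=7: antecedent false → ✓
  j=8: antecedent false → ✓
  j=9: antecedent true; consequent true → ✓
  j=10: antecedent false → ✓
  j=11: antecedent false → ✓
Fails at j=4 → formula fails.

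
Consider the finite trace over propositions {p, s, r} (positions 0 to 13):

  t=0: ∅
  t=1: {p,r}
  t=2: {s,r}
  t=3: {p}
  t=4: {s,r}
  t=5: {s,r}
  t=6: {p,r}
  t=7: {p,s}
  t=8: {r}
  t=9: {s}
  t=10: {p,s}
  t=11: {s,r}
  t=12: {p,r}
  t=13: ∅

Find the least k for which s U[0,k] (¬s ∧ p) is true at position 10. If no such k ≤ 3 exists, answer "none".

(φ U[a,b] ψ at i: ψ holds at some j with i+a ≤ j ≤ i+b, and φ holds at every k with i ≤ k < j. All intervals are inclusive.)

2

Need earliest j ≥ 10 with (¬s ∧ p), and s at every k in [10,j-1].
  j=10: rhs fails.
  j=11: rhs fails.
  j=12: rhs holds; lhs holds on [10,11]. k = 2.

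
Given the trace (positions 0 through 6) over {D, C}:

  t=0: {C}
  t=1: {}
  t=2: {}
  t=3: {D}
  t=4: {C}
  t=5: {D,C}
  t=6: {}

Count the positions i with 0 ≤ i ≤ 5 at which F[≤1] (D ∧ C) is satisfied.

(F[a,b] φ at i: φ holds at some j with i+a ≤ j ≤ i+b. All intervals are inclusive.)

Evaluate at each i in [0,5]:
  i=0: ✗ (none in [0,1])
  i=1: ✗ (none in [1,2])
  i=2: ✗ (none in [2,3])
  i=3: ✗ (none in [3,4])
  i=4: ✓ (witness j=5)
  i=5: ✓ (witness j=5)
Positions where it holds: {4, 5} → 2.

2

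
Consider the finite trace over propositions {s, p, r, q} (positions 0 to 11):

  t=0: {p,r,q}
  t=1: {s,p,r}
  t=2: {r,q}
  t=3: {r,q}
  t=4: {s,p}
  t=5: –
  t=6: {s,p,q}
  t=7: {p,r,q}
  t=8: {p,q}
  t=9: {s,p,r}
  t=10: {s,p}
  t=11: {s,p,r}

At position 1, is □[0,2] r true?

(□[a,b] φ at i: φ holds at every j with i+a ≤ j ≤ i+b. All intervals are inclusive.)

Check r at every j in [1,3]:
  j=1: true
  j=2: true
  j=3: true
All positions satisfy it → formula holds.

Yes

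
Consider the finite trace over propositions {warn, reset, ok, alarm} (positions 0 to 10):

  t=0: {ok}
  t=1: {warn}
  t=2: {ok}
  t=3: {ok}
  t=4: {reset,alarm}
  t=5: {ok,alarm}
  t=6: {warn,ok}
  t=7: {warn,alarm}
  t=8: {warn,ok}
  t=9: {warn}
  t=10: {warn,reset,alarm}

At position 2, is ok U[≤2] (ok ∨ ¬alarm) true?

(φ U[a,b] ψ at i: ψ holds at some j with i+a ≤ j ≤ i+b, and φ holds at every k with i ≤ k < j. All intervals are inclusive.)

Yes

Need some j in [2,4] with (ok ∨ ¬alarm), and ok at every k in [2,j-1].
  j=2: (ok ∨ ¬alarm) holds; no prefix to check → satisfied.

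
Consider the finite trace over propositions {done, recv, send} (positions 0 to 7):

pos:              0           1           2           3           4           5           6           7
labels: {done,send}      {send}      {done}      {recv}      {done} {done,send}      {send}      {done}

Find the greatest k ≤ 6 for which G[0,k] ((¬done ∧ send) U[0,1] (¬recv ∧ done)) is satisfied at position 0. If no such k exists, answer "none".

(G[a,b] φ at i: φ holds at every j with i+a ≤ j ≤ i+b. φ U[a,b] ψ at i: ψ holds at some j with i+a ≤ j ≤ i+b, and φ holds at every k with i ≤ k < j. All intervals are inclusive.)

2

((¬done ∧ send) U[0,1] (¬recv ∧ done)) must hold from j=0 onward; find where it first fails.
  j=0: holds
  j=1: holds
  j=2: holds
  j=3: fails
Holds on [0,2], so largest k = 2.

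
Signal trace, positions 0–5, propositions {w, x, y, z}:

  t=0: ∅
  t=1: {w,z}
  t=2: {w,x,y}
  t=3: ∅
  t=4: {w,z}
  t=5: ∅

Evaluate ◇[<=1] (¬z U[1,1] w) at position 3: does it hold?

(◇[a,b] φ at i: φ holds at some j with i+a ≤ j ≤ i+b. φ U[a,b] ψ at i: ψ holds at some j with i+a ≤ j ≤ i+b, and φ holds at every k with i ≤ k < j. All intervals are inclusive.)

Check (¬z U[1,1] w) at each j in [3,4]:
  j=3: holds
  j=4: fails
Found at j=3 → formula holds.

Holds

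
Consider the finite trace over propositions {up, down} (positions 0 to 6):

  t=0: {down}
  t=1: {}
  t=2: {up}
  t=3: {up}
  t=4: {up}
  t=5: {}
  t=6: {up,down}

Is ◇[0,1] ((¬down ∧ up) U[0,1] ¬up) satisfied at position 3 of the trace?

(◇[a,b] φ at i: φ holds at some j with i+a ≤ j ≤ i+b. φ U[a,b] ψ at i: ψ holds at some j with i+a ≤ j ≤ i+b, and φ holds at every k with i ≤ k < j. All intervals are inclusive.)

Check ((¬down ∧ up) U[0,1] ¬up) at each j in [3,4]:
  j=3: fails
  j=4: holds
Found at j=4 → formula holds.

True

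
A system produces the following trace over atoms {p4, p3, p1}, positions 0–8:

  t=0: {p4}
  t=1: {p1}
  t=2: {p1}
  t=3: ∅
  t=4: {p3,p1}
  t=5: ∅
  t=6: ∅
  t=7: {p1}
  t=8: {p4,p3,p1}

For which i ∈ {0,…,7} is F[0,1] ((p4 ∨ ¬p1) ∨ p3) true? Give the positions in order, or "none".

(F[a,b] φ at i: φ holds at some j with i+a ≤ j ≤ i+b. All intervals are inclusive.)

0, 2, 3, 4, 5, 6, 7

Evaluate at each i in [0,7]:
  i=0: ✓ (witness j=0)
  i=1: ✗ (none in [1,2])
  i=2: ✓ (witness j=3)
  i=3: ✓ (witness j=3)
  i=4: ✓ (witness j=4)
  i=5: ✓ (witness j=5)
  i=6: ✓ (witness j=6)
  i=7: ✓ (witness j=8)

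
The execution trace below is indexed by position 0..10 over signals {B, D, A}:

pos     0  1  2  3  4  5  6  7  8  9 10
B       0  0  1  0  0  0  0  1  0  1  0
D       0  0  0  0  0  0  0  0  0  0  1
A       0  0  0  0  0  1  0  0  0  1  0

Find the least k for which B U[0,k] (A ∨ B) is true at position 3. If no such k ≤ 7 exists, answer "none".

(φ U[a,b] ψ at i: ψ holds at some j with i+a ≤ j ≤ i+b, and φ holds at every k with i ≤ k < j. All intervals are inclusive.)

Need earliest j ≥ 3 with (A ∨ B), and B at every k in [3,j-1].
  j=3: rhs fails.
  j=4: rhs fails.
  j=5: rhs holds but lhs fails at k=3.
  j=6: rhs fails.
  j=7: rhs holds but lhs fails at k=3.
  j=8: rhs fails.
  j=9: rhs holds but lhs fails at k=3.
  j=10: rhs fails.
No witness within the range → none.

none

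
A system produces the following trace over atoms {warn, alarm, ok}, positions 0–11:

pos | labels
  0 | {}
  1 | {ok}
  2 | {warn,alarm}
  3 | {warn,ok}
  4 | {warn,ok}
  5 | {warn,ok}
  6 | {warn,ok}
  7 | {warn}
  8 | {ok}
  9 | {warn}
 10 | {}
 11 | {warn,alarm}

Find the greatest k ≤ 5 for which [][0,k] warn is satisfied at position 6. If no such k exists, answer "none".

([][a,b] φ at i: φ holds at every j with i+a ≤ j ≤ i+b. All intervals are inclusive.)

1

warn must hold from j=6 onward; find where it first fails.
  j=6: holds
  j=7: holds
  j=8: fails
Holds on [6,7], so largest k = 1.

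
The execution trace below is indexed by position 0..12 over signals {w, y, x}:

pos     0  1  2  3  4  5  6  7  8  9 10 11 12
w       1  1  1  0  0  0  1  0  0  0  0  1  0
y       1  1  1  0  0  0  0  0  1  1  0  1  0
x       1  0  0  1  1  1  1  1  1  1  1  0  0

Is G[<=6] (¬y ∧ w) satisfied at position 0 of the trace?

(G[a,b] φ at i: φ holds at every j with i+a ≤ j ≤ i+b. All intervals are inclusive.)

False

Check (¬y ∧ w) at every j in [0,6]:
  j=0: false
  j=1: false
  j=2: false
  j=3: false
  j=4: false
  j=5: false
  j=6: true
Fails at j=0 → formula fails.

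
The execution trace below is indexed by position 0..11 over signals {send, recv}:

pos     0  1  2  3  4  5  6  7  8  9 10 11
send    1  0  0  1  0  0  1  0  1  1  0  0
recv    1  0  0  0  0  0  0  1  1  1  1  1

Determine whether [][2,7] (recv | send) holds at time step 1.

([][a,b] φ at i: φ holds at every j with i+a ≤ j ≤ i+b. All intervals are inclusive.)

False

Check (recv | send) at every j in [3,8]:
  j=3: true
  j=4: false
  j=5: false
  j=6: true
  j=7: true
  j=8: true
Fails at j=4 → formula fails.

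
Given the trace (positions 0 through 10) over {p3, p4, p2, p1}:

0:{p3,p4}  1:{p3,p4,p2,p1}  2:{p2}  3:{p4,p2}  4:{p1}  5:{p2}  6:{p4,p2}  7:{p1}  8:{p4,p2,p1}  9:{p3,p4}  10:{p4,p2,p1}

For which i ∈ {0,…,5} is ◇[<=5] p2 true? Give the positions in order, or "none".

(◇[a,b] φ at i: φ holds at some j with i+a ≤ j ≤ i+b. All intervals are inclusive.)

Evaluate at each i in [0,5]:
  i=0: ✓ (witness j=1)
  i=1: ✓ (witness j=1)
  i=2: ✓ (witness j=2)
  i=3: ✓ (witness j=3)
  i=4: ✓ (witness j=5)
  i=5: ✓ (witness j=5)

0, 1, 2, 3, 4, 5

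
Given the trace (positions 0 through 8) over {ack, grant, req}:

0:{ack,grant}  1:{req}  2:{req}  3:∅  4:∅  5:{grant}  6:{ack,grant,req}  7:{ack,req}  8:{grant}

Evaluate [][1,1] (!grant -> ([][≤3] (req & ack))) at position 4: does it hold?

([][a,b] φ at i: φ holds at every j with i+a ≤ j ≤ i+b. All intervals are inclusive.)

Check (!grant -> ([][≤3] (req & ack))) at every j in [5,5]:
  j=5: antecedent false → ✓
All positions satisfy it → formula holds.

Yes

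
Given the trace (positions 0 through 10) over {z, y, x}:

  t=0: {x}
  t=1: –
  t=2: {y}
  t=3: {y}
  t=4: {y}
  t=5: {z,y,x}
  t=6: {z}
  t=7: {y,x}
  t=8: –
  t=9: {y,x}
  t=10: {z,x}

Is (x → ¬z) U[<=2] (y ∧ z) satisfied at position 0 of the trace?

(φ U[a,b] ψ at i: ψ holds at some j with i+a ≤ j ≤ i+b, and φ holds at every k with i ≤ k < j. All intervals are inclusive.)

False

Need some j in [0,2] with (y ∧ z), and (x → ¬z) at every k in [0,j-1].
  j=0: (y ∧ z) false.
  j=1: (y ∧ z) false.
  j=2: (y ∧ z) false.
No j in the window works → until fails.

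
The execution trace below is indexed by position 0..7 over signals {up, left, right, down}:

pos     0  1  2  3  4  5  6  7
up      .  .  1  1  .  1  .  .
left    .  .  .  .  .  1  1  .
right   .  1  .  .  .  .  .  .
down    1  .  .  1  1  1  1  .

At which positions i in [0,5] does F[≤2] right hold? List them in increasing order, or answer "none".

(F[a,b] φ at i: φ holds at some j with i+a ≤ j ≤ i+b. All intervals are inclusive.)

0, 1

Evaluate at each i in [0,5]:
  i=0: ✓ (witness j=1)
  i=1: ✓ (witness j=1)
  i=2: ✗ (none in [2,4])
  i=3: ✗ (none in [3,5])
  i=4: ✗ (none in [4,6])
  i=5: ✗ (none in [5,7])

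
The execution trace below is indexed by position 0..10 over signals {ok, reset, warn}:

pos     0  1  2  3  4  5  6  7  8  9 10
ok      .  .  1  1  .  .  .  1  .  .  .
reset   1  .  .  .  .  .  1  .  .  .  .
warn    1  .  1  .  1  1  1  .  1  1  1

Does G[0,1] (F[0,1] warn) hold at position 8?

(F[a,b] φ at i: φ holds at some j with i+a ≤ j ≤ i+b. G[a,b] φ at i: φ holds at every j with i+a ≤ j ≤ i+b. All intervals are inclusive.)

Holds

Check F[0,1] warn at every j in [8,9]:
  j=8: holds (witness at 8)
  j=9: holds (witness at 9)
All positions satisfy it → formula holds.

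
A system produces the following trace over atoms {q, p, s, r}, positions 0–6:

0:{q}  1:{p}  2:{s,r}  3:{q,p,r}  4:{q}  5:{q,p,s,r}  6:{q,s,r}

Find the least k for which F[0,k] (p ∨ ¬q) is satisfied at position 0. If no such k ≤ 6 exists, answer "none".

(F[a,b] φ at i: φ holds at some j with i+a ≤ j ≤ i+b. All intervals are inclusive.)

1

Scan j = 0,1,… for (p ∨ ¬q):
  j=0: fails
  j=1: holds
First hit at j=1, so smallest k = 1-0 = 1.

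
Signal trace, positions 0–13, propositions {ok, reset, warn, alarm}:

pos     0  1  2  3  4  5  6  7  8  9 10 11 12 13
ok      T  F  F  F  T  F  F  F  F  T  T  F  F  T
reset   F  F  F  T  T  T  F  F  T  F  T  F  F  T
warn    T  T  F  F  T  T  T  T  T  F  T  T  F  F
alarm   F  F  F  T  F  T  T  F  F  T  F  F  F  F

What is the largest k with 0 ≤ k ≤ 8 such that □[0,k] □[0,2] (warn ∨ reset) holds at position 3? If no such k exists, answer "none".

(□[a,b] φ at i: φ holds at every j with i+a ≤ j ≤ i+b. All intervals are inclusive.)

□[0,2] (warn ∨ reset) must hold from j=3 onward; find where it first fails.
  j=3: holds
  j=4: holds
  j=5: holds
  j=6: holds
  j=7: fails
Holds on [3,6], so largest k = 3.

3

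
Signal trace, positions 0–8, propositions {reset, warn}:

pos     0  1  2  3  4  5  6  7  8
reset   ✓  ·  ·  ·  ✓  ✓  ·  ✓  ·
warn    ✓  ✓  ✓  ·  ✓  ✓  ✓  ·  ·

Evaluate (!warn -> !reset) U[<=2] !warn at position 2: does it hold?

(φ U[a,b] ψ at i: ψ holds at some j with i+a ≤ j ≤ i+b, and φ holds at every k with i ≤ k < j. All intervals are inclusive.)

Need some j in [2,4] with !warn, and (!warn -> !reset) at every k in [2,j-1].
  j=2: !warn false.
  j=3: !warn holds; (!warn -> !reset) holds at every k in [2,2] → satisfied.

True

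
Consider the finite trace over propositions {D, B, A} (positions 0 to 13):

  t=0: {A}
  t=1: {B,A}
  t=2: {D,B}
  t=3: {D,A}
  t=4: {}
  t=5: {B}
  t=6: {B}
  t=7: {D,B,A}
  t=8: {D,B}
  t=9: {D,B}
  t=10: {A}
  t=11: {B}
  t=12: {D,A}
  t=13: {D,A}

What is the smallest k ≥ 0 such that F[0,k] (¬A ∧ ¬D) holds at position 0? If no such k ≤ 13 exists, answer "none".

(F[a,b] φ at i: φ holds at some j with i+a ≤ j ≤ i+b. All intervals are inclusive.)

Scan j = 0,1,… for (¬A ∧ ¬D):
  j=0: fails
  j=1: fails
  j=2: fails
  j=3: fails
  j=4: holds
First hit at j=4, so smallest k = 4-0 = 4.

4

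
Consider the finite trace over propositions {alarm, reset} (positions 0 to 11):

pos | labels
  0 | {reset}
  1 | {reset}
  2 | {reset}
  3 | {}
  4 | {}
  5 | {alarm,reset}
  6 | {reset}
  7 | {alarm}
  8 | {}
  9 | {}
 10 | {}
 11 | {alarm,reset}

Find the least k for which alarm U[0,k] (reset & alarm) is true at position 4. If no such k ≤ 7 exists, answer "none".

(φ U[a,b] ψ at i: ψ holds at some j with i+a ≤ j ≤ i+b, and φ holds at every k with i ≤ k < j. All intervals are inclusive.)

none

Need earliest j ≥ 4 with (reset & alarm), and alarm at every k in [4,j-1].
  j=4: rhs fails.
  j=5: rhs holds but lhs fails at k=4.
  j=6: rhs fails.
  j=7: rhs fails.
  j=8: rhs fails.
  j=9: rhs fails.
  j=10: rhs fails.
  j=11: rhs holds but lhs fails at k=4.
No witness within the range → none.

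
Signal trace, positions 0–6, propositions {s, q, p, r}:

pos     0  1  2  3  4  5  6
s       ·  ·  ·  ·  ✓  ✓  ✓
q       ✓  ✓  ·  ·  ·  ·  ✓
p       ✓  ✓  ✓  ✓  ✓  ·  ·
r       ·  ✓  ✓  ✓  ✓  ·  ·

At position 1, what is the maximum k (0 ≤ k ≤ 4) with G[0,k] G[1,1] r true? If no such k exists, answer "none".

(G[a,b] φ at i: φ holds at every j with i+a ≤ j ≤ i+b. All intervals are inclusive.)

2

G[1,1] r must hold from j=1 onward; find where it first fails.
  j=1: holds
  j=2: holds
  j=3: holds
  j=4: fails
Holds on [1,3], so largest k = 2.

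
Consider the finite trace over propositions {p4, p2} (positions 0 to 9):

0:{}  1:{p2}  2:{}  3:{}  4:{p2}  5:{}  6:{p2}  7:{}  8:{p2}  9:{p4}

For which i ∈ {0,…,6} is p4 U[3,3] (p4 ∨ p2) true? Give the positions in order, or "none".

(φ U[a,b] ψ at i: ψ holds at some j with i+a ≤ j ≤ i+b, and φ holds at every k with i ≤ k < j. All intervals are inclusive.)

Evaluate at each i in [0,6]:
  i=0: ✗ (no rhs in [3,3])
  i=1: ✗ (lhs fails at k=1 before rhs at j=4)
  i=2: ✗ (no rhs in [5,5])
  i=3: ✗ (lhs fails at k=3 before rhs at j=6)
  i=4: ✗ (no rhs in [7,7])
  i=5: ✗ (lhs fails at k=5 before rhs at j=8)
  i=6: ✗ (lhs fails at k=6 before rhs at j=9)

none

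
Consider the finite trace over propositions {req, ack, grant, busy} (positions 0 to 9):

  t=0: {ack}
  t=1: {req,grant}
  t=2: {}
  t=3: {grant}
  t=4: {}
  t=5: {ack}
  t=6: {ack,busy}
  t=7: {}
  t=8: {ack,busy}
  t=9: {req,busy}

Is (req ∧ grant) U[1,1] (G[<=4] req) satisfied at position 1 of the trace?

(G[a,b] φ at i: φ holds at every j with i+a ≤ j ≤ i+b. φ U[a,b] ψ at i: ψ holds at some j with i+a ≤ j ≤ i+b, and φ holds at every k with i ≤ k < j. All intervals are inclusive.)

Does not hold

Need some j in [2,2] with G[<=4] req, and (req ∧ grant) at every k in [1,j-1].
  j=2: G[<=4] req — fails at 2.
No j in the window works → until fails.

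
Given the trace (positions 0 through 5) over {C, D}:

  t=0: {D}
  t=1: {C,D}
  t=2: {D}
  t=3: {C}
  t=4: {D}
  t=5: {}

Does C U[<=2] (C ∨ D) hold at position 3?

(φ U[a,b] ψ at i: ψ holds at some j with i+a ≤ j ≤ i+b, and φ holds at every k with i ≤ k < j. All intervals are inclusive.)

Holds

Need some j in [3,5] with (C ∨ D), and C at every k in [3,j-1].
  j=3: (C ∨ D) holds; no prefix to check → satisfied.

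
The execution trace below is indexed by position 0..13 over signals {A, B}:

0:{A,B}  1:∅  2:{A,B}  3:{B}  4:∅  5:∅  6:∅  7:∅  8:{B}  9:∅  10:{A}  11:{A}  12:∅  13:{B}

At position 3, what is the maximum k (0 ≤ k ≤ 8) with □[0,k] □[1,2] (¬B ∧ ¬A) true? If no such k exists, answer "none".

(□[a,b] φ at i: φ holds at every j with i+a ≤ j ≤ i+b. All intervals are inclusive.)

2

□[1,2] (¬B ∧ ¬A) must hold from j=3 onward; find where it first fails.
  j=3: holds
  j=4: holds
  j=5: holds
  j=6: fails
Holds on [3,5], so largest k = 2.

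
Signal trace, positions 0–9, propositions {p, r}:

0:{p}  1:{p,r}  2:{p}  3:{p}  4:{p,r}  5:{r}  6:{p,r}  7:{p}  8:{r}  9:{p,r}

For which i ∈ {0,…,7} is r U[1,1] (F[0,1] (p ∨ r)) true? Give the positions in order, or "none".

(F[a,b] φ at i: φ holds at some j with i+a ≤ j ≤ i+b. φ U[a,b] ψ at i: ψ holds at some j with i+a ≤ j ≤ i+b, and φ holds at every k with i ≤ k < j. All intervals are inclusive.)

1, 4, 5, 6

Evaluate at each i in [0,7]:
  i=0: ✗ (lhs fails at k=0 before rhs at j=1)
  i=1: ✓ (rhs at j=2; lhs holds on [1,1])
  i=2: ✗ (lhs fails at k=2 before rhs at j=3)
  i=3: ✗ (lhs fails at k=3 before rhs at j=4)
  i=4: ✓ (rhs at j=5; lhs holds on [4,4])
  i=5: ✓ (rhs at j=6; lhs holds on [5,5])
  i=6: ✓ (rhs at j=7; lhs holds on [6,6])
  i=7: ✗ (lhs fails at k=7 before rhs at j=8)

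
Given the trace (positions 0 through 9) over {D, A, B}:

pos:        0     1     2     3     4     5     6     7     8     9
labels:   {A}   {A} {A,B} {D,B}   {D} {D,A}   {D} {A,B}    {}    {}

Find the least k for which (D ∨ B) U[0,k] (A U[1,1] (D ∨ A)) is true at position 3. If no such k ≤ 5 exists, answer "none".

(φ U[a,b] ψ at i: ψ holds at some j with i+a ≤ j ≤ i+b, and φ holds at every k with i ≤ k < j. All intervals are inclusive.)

2

Need earliest j ≥ 3 with (A U[1,1] (D ∨ A)), and (D ∨ B) at every k in [3,j-1].
  j=3: rhs fails.
  j=4: rhs fails.
  j=5: rhs holds; lhs holds on [3,4]. k = 2.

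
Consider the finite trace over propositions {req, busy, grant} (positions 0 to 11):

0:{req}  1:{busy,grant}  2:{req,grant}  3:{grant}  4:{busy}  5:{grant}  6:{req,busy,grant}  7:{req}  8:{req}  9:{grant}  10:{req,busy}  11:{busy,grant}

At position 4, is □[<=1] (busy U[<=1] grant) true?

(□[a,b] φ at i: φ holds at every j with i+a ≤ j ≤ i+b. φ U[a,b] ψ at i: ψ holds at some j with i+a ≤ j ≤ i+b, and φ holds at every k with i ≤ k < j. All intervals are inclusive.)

Yes

Check (busy U[<=1] grant) at every j in [4,5]:
  j=4: holds
  j=5: holds
All positions satisfy it → formula holds.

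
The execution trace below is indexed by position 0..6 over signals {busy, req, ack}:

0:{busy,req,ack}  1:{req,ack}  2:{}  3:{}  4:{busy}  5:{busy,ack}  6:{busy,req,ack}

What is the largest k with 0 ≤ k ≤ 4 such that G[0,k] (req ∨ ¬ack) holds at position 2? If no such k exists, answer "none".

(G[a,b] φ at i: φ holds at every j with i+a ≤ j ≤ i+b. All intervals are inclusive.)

(req ∨ ¬ack) must hold from j=2 onward; find where it first fails.
  j=2: holds
  j=3: holds
  j=4: holds
  j=5: fails
Holds on [2,4], so largest k = 2.

2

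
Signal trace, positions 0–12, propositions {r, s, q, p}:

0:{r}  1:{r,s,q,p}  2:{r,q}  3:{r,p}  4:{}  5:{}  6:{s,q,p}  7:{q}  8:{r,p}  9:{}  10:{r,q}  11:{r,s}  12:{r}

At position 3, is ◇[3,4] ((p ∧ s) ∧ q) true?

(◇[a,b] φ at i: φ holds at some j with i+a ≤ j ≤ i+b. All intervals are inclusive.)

Yes

Check ((p ∧ s) ∧ q) at each j in [6,7]:
  j=6: true
  j=7: false
Found at j=6 → formula holds.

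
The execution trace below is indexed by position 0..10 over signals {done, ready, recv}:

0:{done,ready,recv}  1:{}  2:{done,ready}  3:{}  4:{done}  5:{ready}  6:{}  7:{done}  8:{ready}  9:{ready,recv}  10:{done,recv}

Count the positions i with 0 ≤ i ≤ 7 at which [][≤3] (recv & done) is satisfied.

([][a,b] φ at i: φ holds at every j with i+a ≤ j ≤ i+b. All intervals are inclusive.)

0

Evaluate at each i in [0,7]:
  i=0: ✗ (fails at j=1)
  i=1: ✗ (fails at j=1)
  i=2: ✗ (fails at j=2)
  i=3: ✗ (fails at j=3)
  i=4: ✗ (fails at j=4)
  i=5: ✗ (fails at j=5)
  i=6: ✗ (fails at j=6)
  i=7: ✗ (fails at j=7)
Positions where it holds: {} → 0.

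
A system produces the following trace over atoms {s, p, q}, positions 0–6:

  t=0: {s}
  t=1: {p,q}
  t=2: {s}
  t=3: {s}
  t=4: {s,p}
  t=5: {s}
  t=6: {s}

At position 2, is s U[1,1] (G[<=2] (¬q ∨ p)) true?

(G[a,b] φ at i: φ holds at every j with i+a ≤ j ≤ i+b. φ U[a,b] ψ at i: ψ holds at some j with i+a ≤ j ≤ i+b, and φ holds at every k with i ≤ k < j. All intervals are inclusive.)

Need some j in [3,3] with G[<=2] (¬q ∨ p), and s at every k in [2,j-1].
  j=3: G[<=2] (¬q ∨ p) holds; s holds at every k in [2,2] → satisfied.

Holds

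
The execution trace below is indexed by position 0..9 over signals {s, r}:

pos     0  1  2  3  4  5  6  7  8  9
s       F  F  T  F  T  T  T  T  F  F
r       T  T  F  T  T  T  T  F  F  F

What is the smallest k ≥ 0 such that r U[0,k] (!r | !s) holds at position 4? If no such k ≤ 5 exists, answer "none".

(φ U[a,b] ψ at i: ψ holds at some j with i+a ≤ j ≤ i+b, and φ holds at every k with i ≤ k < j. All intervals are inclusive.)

3

Need earliest j ≥ 4 with (!r | !s), and r at every k in [4,j-1].
  j=4: rhs fails.
  j=5: rhs fails.
  j=6: rhs fails.
  j=7: rhs holds; lhs holds on [4,6]. k = 3.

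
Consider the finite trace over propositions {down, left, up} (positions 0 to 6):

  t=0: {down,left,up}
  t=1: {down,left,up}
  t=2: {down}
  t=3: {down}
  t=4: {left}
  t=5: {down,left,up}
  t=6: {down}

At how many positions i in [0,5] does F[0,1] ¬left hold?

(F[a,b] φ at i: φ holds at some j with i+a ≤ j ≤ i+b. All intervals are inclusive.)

Evaluate at each i in [0,5]:
  i=0: ✗ (none in [0,1])
  i=1: ✓ (witness j=2)
  i=2: ✓ (witness j=2)
  i=3: ✓ (witness j=3)
  i=4: ✗ (none in [4,5])
  i=5: ✓ (witness j=6)
Positions where it holds: {1, 2, 3, 5} → 4.

4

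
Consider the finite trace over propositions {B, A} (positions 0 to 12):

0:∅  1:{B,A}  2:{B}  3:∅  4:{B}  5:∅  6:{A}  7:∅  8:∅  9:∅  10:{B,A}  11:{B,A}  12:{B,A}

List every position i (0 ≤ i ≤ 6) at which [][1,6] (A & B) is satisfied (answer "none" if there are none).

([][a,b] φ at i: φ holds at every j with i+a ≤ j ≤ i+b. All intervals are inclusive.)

none

Evaluate at each i in [0,6]:
  i=0: ✗ (fails at j=2)
  i=1: ✗ (fails at j=2)
  i=2: ✗ (fails at j=3)
  i=3: ✗ (fails at j=4)
  i=4: ✗ (fails at j=5)
  i=5: ✗ (fails at j=6)
  i=6: ✗ (fails at j=7)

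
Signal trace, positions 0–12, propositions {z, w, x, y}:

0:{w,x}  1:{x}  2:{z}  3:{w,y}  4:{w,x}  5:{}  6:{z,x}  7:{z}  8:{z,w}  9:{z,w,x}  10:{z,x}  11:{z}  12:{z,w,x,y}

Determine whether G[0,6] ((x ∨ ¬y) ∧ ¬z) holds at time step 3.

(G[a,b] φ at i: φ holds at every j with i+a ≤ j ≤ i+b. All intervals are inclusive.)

Does not hold

Check ((x ∨ ¬y) ∧ ¬z) at every j in [3,9]:
  j=3: false
  j=4: true
  j=5: true
  j=6: false
  j=7: false
  j=8: false
  j=9: false
Fails at j=3 → formula fails.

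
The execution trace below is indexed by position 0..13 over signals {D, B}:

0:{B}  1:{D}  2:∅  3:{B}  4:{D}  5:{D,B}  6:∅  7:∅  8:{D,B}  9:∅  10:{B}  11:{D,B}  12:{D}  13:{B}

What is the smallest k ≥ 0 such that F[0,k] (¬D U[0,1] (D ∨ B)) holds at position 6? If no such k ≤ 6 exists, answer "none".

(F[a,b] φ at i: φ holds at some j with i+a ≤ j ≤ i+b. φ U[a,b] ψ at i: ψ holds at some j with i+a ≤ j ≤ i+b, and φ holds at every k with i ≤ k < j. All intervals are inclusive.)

1

Scan j = 6,7,… for (¬D U[0,1] (D ∨ B)):
  j=6: fails
  j=7: holds
First hit at j=7, so smallest k = 7-6 = 1.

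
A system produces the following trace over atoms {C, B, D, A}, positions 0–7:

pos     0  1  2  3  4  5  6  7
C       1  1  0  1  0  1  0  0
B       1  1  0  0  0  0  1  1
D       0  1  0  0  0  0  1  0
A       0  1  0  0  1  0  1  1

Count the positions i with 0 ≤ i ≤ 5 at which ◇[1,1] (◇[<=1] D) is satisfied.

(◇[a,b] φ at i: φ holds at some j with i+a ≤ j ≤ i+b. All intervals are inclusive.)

Evaluate at each i in [0,5]:
  i=0: ✓ (witness j=1)
  i=1: ✗ (none in [2,2])
  i=2: ✗ (none in [3,3])
  i=3: ✗ (none in [4,4])
  i=4: ✓ (witness j=5)
  i=5: ✓ (witness j=6)
Positions where it holds: {0, 4, 5} → 3.

3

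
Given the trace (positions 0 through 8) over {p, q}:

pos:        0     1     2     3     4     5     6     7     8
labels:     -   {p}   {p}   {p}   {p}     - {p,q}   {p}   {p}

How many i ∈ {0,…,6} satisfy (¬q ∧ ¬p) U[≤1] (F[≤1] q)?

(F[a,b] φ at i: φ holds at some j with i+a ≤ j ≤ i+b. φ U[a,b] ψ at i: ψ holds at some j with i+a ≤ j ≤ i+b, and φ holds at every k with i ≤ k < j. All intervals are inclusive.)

Evaluate at each i in [0,6]:
  i=0: ✗ (no rhs in [0,1])
  i=1: ✗ (no rhs in [1,2])
  i=2: ✗ (no rhs in [2,3])
  i=3: ✗ (no rhs in [3,4])
  i=4: ✗ (lhs fails at k=4 before rhs at j=5)
  i=5: ✓ (rhs at j=5)
  i=6: ✓ (rhs at j=6)
Positions where it holds: {5, 6} → 2.

2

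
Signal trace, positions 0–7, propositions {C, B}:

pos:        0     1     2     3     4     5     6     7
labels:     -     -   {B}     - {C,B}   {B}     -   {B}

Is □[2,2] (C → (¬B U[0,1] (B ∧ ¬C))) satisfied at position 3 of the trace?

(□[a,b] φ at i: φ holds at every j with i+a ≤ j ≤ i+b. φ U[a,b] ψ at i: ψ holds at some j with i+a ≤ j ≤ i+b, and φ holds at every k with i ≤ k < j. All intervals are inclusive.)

Check (C → (¬B U[0,1] (B ∧ ¬C))) at every j in [5,5]:
  j=5: antecedent false → ✓
All positions satisfy it → formula holds.

Yes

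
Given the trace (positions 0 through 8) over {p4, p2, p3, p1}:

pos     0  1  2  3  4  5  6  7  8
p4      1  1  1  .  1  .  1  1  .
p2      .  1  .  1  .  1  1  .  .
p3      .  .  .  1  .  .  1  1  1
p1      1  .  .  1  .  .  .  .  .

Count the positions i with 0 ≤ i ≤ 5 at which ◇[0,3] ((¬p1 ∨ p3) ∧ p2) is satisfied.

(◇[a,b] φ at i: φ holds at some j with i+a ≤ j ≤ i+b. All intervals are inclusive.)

Evaluate at each i in [0,5]:
  i=0: ✓ (witness j=1)
  i=1: ✓ (witness j=1)
  i=2: ✓ (witness j=3)
  i=3: ✓ (witness j=3)
  i=4: ✓ (witness j=5)
  i=5: ✓ (witness j=5)
Positions where it holds: {0, 1, 2, 3, 4, 5} → 6.

6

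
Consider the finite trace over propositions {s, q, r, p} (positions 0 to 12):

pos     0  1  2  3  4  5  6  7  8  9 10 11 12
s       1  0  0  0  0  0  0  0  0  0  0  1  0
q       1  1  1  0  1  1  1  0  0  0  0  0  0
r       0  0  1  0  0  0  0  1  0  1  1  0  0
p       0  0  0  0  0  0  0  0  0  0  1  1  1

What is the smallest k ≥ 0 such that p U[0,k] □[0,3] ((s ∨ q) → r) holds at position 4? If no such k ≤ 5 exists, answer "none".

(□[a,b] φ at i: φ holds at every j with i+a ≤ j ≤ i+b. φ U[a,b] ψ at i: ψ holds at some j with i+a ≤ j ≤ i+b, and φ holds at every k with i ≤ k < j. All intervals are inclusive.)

Need earliest j ≥ 4 with □[0,3] ((s ∨ q) → r), and p at every k in [4,j-1].
  j=4: rhs fails.
  j=5: rhs fails.
  j=6: rhs fails.
  j=7: rhs holds but lhs fails at k=4.
  j=8: rhs fails.
  j=9: rhs fails.
No witness within the range → none.

none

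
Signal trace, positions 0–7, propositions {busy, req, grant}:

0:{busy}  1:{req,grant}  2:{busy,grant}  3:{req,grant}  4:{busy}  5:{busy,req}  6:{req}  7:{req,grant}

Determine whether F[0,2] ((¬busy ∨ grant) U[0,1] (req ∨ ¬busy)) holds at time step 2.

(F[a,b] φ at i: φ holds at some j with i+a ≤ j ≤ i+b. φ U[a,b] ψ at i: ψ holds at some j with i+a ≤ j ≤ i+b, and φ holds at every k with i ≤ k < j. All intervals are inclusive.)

True

Check ((¬busy ∨ grant) U[0,1] (req ∨ ¬busy)) at each j in [2,4]:
  j=2: holds
  j=3: holds
  j=4: fails
Found at j=2 → formula holds.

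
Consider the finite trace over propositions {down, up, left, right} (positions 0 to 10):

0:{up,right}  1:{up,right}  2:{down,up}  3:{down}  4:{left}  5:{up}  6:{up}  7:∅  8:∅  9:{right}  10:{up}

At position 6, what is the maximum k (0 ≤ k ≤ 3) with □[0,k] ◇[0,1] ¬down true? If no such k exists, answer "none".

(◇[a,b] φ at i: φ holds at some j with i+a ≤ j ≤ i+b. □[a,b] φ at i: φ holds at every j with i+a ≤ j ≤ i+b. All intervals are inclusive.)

◇[0,1] ¬down must hold from j=6 onward; find where it first fails.
  j=6: holds
  j=7: holds
  j=8: holds
  j=9: holds
Holds through j=9; largest k = 3.

3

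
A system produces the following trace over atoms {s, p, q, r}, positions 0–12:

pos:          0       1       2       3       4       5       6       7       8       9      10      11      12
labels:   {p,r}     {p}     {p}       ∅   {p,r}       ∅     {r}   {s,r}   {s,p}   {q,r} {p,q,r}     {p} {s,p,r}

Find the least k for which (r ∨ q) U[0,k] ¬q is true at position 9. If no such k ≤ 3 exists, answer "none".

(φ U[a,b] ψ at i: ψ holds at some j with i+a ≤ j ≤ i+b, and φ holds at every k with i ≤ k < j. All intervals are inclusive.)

2

Need earliest j ≥ 9 with ¬q, and (r ∨ q) at every k in [9,j-1].
  j=9: rhs fails.
  j=10: rhs fails.
  j=11: rhs holds; lhs holds on [9,10]. k = 2.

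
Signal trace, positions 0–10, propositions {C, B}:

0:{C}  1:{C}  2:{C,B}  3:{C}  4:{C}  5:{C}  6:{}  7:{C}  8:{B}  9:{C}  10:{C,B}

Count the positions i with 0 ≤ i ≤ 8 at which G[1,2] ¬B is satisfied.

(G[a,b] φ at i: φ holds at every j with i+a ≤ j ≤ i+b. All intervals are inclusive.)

Evaluate at each i in [0,8]:
  i=0: ✗ (fails at j=2)
  i=1: ✗ (fails at j=2)
  i=2: ✓ (all of [3,4])
  i=3: ✓ (all of [4,5])
  i=4: ✓ (all of [5,6])
  i=5: ✓ (all of [6,7])
  i=6: ✗ (fails at j=8)
  i=7: ✗ (fails at j=8)
  i=8: ✗ (fails at j=10)
Positions where it holds: {2, 3, 4, 5} → 4.

4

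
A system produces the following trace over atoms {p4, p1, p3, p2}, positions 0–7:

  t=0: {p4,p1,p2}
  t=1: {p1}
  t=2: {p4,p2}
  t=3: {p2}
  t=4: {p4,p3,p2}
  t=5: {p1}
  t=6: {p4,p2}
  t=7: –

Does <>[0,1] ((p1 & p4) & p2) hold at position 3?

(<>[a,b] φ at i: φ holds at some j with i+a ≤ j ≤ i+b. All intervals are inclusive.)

False

Check ((p1 & p4) & p2) at each j in [3,4]:
  j=3: false
  j=4: false
No position in the window satisfies it → formula fails.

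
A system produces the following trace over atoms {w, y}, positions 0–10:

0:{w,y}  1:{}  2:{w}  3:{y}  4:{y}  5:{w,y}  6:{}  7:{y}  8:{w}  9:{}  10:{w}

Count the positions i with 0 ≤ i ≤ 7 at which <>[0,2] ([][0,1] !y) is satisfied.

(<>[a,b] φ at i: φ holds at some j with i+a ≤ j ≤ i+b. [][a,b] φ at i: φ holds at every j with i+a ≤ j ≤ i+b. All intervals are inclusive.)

Evaluate at each i in [0,7]:
  i=0: ✓ (witness j=1)
  i=1: ✓ (witness j=1)
  i=2: ✗ (none in [2,4])
  i=3: ✗ (none in [3,5])
  i=4: ✗ (none in [4,6])
  i=5: ✗ (none in [5,7])
  i=6: ✓ (witness j=8)
  i=7: ✓ (witness j=8)
Positions where it holds: {0, 1, 6, 7} → 4.

4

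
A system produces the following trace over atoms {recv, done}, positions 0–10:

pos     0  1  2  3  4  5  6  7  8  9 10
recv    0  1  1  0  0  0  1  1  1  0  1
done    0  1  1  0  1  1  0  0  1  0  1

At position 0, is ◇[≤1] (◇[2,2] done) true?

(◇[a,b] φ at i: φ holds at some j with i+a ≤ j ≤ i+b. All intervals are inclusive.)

Check ◇[2,2] done at each j in [0,1]:
  j=0: holds (witness at 2)
  j=1: fails (none in [3,3])
Found at j=0 → formula holds.

True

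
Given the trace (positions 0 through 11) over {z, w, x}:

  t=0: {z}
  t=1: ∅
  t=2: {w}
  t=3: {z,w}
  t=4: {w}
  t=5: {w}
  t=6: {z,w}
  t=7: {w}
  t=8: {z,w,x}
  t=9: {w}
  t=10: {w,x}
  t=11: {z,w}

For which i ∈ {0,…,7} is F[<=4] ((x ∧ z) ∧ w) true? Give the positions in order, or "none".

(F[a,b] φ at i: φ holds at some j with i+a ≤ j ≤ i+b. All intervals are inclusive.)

Evaluate at each i in [0,7]:
  i=0: ✗ (none in [0,4])
  i=1: ✗ (none in [1,5])
  i=2: ✗ (none in [2,6])
  i=3: ✗ (none in [3,7])
  i=4: ✓ (witness j=8)
  i=5: ✓ (witness j=8)
  i=6: ✓ (witness j=8)
  i=7: ✓ (witness j=8)

4, 5, 6, 7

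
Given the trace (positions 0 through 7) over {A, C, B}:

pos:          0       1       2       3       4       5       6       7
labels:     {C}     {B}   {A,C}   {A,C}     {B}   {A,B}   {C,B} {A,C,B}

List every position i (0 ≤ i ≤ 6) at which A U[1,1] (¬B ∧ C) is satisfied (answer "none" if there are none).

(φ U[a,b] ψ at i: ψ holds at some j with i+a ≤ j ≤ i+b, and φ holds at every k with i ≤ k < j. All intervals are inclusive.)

2

Evaluate at each i in [0,6]:
  i=0: ✗ (no rhs in [1,1])
  i=1: ✗ (lhs fails at k=1 before rhs at j=2)
  i=2: ✓ (rhs at j=3; lhs holds on [2,2])
  i=3: ✗ (no rhs in [4,4])
  i=4: ✗ (no rhs in [5,5])
  i=5: ✗ (no rhs in [6,6])
  i=6: ✗ (no rhs in [7,7])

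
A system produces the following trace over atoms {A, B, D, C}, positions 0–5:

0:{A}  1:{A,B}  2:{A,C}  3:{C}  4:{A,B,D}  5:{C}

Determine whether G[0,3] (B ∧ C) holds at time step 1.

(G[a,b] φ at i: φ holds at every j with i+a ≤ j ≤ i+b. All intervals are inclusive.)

Does not hold

Check (B ∧ C) at every j in [1,4]:
  j=1: false
  j=2: false
  j=3: false
  j=4: false
Fails at j=1 → formula fails.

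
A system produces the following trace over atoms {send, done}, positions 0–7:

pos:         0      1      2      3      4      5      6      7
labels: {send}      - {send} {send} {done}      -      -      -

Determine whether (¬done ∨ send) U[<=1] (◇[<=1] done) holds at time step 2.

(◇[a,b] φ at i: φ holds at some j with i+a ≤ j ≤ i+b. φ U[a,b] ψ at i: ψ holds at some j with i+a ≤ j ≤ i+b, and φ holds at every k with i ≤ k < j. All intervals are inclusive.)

Need some j in [2,3] with ◇[<=1] done, and (¬done ∨ send) at every k in [2,j-1].
  j=2: ◇[<=1] done — fails (none in [2,3]).
  j=3: ◇[<=1] done holds; (¬done ∨ send) holds at every k in [2,2] → satisfied.

Holds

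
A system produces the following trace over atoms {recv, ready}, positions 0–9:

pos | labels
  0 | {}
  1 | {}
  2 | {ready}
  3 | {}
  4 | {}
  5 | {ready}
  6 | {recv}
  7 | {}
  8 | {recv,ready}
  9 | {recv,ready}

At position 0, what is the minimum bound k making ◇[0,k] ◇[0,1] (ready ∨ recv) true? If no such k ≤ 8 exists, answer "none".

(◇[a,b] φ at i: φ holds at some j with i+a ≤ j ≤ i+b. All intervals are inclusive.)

Scan j = 0,1,… for ◇[0,1] (ready ∨ recv):
  j=0: fails
  j=1: holds
First hit at j=1, so smallest k = 1-0 = 1.

1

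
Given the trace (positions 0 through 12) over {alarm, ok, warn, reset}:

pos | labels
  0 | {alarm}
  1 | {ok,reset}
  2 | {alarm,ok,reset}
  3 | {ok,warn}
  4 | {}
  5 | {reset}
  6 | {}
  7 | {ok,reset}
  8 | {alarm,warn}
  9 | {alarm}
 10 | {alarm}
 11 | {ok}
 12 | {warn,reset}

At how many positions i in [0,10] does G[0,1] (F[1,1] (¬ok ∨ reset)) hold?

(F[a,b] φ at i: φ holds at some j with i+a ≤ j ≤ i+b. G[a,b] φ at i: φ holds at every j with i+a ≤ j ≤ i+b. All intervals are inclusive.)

7

Evaluate at each i in [0,10]:
  i=0: ✓ (all of [0,1])
  i=1: ✗ (fails at j=2)
  i=2: ✗ (fails at j=2)
  i=3: ✓ (all of [3,4])
  i=4: ✓ (all of [4,5])
  i=5: ✓ (all of [5,6])
  i=6: ✓ (all of [6,7])
  i=7: ✓ (all of [7,8])
  i=8: ✓ (all of [8,9])
  i=9: ✗ (fails at j=10)
  i=10: ✗ (fails at j=10)
Positions where it holds: {0, 3, 4, 5, 6, 7, 8} → 7.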